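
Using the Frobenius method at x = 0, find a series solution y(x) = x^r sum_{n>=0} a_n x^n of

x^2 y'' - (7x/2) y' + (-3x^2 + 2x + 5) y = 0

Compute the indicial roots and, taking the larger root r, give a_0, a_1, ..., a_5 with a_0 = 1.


Write in Frobenius form y'' + (p(x)/x) y' + (q(x)/x^2) y = 0:
  p(x) = -7/2,  q(x) = -3x^2 + 2x + 5.
Indicial equation: r(r-1) + (-7/2) r + (5) = 0 -> roots r_1 = 5/2, r_2 = 2.
Take r = r_1 = 5/2. Let y(x) = x^r sum_{n>=0} a_n x^n with a_0 = 1.
Substitute y = x^r sum a_n x^n and match x^{r+n}. The recurrence is
  D(n) a_n + 2 a_{n-1} - 3 a_{n-2} = 0,  where D(n) = (r+n)(r+n-1) + (-7/2)(r+n) + (5).
  a_n = [-2 a_{n-1} + 3 a_{n-2}] / D(n).
Since the indicial polynomial factors as (r - r_1)(r - r_2), D(n) = (r_1 + n - r_1)(r_1 + n - r_2) = n(n + 1/2).
Evaluating step by step (a_0 = 1):
  n = 1: D(1) = 1(1 + 1/2) = 3/2; numerator = -2(1) = -2; a_1 = (-2)/(3/2) = -4/3
  n = 2: D(2) = 2(2 + 1/2) = 5; numerator = -2(-4/3) + 3(1) = 17/3; a_2 = (17/3)/(5) = 17/15
  n = 3: D(3) = 3(3 + 1/2) = 21/2; numerator = -2(17/15) + 3(-4/3) = -94/15; a_3 = (-94/15)/(21/2) = -188/315
  n = 4: D(4) = 4(4 + 1/2) = 18; numerator = -2(-188/315) + 3(17/15) = 1447/315; a_4 = (1447/315)/(18) = 1447/5670
  n = 5: D(5) = 5(5 + 1/2) = 55/2; numerator = -2(1447/5670) + 3(-188/315) = -6523/2835; a_5 = (-6523/2835)/(55/2) = -1186/14175

r = 5/2; a_0 = 1; a_1 = -4/3; a_2 = 17/15; a_3 = -188/315; a_4 = 1447/5670; a_5 = -1186/14175


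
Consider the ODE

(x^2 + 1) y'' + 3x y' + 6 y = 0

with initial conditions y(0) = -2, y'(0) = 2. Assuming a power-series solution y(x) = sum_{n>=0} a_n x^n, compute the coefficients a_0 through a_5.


Ansatz: y(x) = sum_{n>=0} a_n x^n, so y'(x) = sum_{n>=1} n a_n x^(n-1) and y''(x) = sum_{n>=2} n(n-1) a_n x^(n-2).
Substitute into P(x) y'' + Q(x) y' + R(x) y = 0 with P(x) = x^2 + 1, Q(x) = 3x, R(x) = 6, and match powers of x.
Initial conditions: a_0 = -2, a_1 = 2.
Setting the coefficient of each power of x to zero and solving order by order (substituting the coefficients already found):
  x^0: 2 a_2 + 6 a_0 = 0  ->  2 a_2 = -6 a_0 = 12  ->  a_2 = 6
  x^1: 6 a_3 + 9 a_1 = 0  ->  6 a_3 = -9 a_1 = -18  ->  a_3 = -3
  x^2: 12 a_4 + 14 a_2 = 0  ->  12 a_4 = -14 a_2 = -84  ->  a_4 = -7
  x^3: 20 a_5 + 21 a_3 = 0  ->  20 a_5 = -21 a_3 = 63  ->  a_5 = 63/20
Truncated series: y(x) = -2 + 2 x + 6 x^2 - 3 x^3 - 7 x^4 + (63/20) x^5 + O(x^6).

a_0 = -2; a_1 = 2; a_2 = 6; a_3 = -3; a_4 = -7; a_5 = 63/20


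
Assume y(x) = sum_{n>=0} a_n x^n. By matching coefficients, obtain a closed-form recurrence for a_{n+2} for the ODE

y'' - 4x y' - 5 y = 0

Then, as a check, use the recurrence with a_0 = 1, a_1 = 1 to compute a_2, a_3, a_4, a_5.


Substitute y = sum_n a_n x^n.
y''(x) has coefficient (n+2)(n+1) a_{n+2} at x^n;
-4 x y'(x) has coefficient -4 n a_n at x^n (shift);
-5 y(x) has coefficient -5 a_n at x^n.
Matching x^n: (n+2)(n+1) a_{n+2} + (-4n - 5) a_n = 0.
Thus a_{n+2} = (4n + 5) / ((n+1)(n+2)) * a_n.

Check with a_0 = 1, a_1 = 1 (apply the recurrence for n = 0, 1, 2, 3): a_0 = 1, a_1 = 1, a_2 = 5/2, a_3 = 3/2, a_4 = 65/24, a_5 = 51/40.

a_(n+2) = (4n + 5) / ((n+1)(n+2)) * a_n; check: a_0 = 1, a_1 = 1, a_2 = 5/2, a_3 = 3/2, a_4 = 65/24, a_5 = 51/40


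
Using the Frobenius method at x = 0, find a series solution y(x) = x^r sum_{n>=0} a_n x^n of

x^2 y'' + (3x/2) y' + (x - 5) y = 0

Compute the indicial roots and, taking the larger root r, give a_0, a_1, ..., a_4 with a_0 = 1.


Write in Frobenius form y'' + (p(x)/x) y' + (q(x)/x^2) y = 0:
  p(x) = 3/2,  q(x) = x - 5.
Indicial equation: r(r-1) + (3/2) r + (-5) = 0 -> roots r_1 = 2, r_2 = -5/2.
Take r = r_1 = 2. Let y(x) = x^r sum_{n>=0} a_n x^n with a_0 = 1.
Substitute y = x^r sum a_n x^n and match x^{r+n}. The recurrence is
  D(n) a_n + 1 a_{n-1} = 0,  where D(n) = (r+n)(r+n-1) + (3/2)(r+n) + (-5).
  a_n = -1 / D(n) * a_{n-1}.
Since the indicial polynomial factors as (r - r_1)(r - r_2), D(n) = (r_1 + n - r_1)(r_1 + n - r_2) = n(n + 9/2).
Evaluating step by step (a_0 = 1):
  n = 1: D(1) = 1(1 + 9/2) = 11/2; numerator = -1(1) = -1; a_1 = (-1)/(11/2) = -2/11
  n = 2: D(2) = 2(2 + 9/2) = 13; numerator = -1(-2/11) = 2/11; a_2 = (2/11)/(13) = 2/143
  n = 3: D(3) = 3(3 + 9/2) = 45/2; numerator = -1(2/143) = -2/143; a_3 = (-2/143)/(45/2) = -4/6435
  n = 4: D(4) = 4(4 + 9/2) = 34; numerator = -1(-4/6435) = 4/6435; a_4 = (4/6435)/(34) = 2/109395

r = 2; a_0 = 1; a_1 = -2/11; a_2 = 2/143; a_3 = -4/6435; a_4 = 2/109395


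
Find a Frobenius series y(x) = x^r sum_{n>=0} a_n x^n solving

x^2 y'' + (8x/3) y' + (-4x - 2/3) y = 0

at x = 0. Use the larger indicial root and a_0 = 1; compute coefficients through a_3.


Write in Frobenius form y'' + (p(x)/x) y' + (q(x)/x^2) y = 0:
  p(x) = 8/3,  q(x) = -4x - 2/3.
Indicial equation: r(r-1) + (8/3) r + (-2/3) = 0 -> roots r_1 = 1/3, r_2 = -2.
Take r = r_1 = 1/3. Let y(x) = x^r sum_{n>=0} a_n x^n with a_0 = 1.
Substitute y = x^r sum a_n x^n and match x^{r+n}. The recurrence is
  D(n) a_n - 4 a_{n-1} = 0,  where D(n) = (r+n)(r+n-1) + (8/3)(r+n) + (-2/3).
  a_n = 4 / D(n) * a_{n-1}.
Since the indicial polynomial factors as (r - r_1)(r - r_2), D(n) = (r_1 + n - r_1)(r_1 + n - r_2) = n(n + 7/3).
Evaluating step by step (a_0 = 1):
  n = 1: D(1) = 1(1 + 7/3) = 10/3; numerator = 4(1) = 4; a_1 = (4)/(10/3) = 6/5
  n = 2: D(2) = 2(2 + 7/3) = 26/3; numerator = 4(6/5) = 24/5; a_2 = (24/5)/(26/3) = 36/65
  n = 3: D(3) = 3(3 + 7/3) = 16; numerator = 4(36/65) = 144/65; a_3 = (144/65)/(16) = 9/65

r = 1/3; a_0 = 1; a_1 = 6/5; a_2 = 36/65; a_3 = 9/65


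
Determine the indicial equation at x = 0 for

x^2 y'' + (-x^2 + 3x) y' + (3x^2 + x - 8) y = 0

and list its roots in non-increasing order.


Divide by x^2 to reach normal form y'' + P_1(x) y' + P_2(x) y = 0 with P_1(x) = -1 + 3/x and P_2(x) = 3 + 1/x - 8/x^2.
x = 0 is a singular point because the y'-coefficient -1 + 3/x has a pole at x = 0 and the y-coefficient 3 + 1/x - 8/x^2 has a pole at x = 0.
It is a regular singular point because x P_1(x) = p(x) = 3 - x and x^2 P_2(x) = q(x) = 3x^2 + x - 8 are polynomials, hence analytic at x = 0.
p(0) = 3,  q(0) = -8.
Indicial equation: r(r-1) + p(0) r + q(0) = 0, i.e. r^2 + (p(0) - 1) r + q(0) = 0, i.e. r^2 + 2 r - 8 = 0.
Discriminant: (2)^2 - 4(-8) = 36, so r = (-2 ± 6)/2.
Solving: r_1 = 2, r_2 = -4.

indicial: r^2 + 2 r - 8 = 0; roots r_1 = 2, r_2 = -4


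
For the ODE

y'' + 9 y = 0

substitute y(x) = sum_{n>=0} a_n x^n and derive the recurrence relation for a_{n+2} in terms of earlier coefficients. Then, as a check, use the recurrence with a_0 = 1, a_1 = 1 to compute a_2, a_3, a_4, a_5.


Substitute y = sum_n a_n x^n into y'' + (const) y = 0.
y''(x) = sum_{n>=0} (n+2)(n+1) a_{n+2} x^n.
The ODE becomes sum_n [(n+2)(n+1) a_{n+2} + 9 a_n] x^n = 0.
Setting each coefficient to zero gives the recurrence:
  (n+2)(n+1) a_{n+2} + 9 a_n = 0,
  a_{n+2} = -9 / ((n+1)(n+2)) a_n.

Check with a_0 = 1, a_1 = 1 (apply the recurrence for n = 0, 1, 2, 3): a_0 = 1, a_1 = 1, a_2 = -9/2, a_3 = -3/2, a_4 = 27/8, a_5 = 27/40.

a_{n+2} = -9/((n+1)(n+2)) * a_n; check: a_0 = 1, a_1 = 1, a_2 = -9/2, a_3 = -3/2, a_4 = 27/8, a_5 = 27/40


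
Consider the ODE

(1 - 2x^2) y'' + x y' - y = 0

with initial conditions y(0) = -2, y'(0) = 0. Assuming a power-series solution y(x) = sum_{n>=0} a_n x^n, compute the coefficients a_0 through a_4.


Ansatz: y(x) = sum_{n>=0} a_n x^n, so y'(x) = sum_{n>=1} n a_n x^(n-1) and y''(x) = sum_{n>=2} n(n-1) a_n x^(n-2).
Substitute into P(x) y'' + Q(x) y' + R(x) y = 0 with P(x) = 1 - 2x^2, Q(x) = x, R(x) = -1, and match powers of x.
Initial conditions: a_0 = -2, a_1 = 0.
Setting the coefficient of each power of x to zero and solving order by order (substituting the coefficients already found):
  x^0: 2 a_2 - a_0 = 0  ->  2 a_2 = a_0 = -2  ->  a_2 = -1
  x^1: 6 a_3 = 0  ->  a_3 = 0
  x^2: 12 a_4 - 3 a_2 = 0  ->  12 a_4 = 3 a_2 = -3  ->  a_4 = -1/4
Truncated series: y(x) = -2 - x^2 - (1/4) x^4 + O(x^5).

a_0 = -2; a_1 = 0; a_2 = -1; a_3 = 0; a_4 = -1/4


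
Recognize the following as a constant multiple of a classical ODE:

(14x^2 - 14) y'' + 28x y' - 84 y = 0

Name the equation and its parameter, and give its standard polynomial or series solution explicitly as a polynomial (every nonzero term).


All three coefficients share the factor -14; dividing through by -14 gives  (1 - x^2) y'' - 2x y' + 6 y = 0.
This matches the Legendre equation (1 - x^2) y'' - 2x y' + n(n+1) y = 0 (note the -2x y' term) with n(n+1) = 6, so n = 2; the polynomial solution is P_2(x).
With y = sum_k a_k x^k, matching x^k gives (k+2)(k+1) a_{k+2} = [k(k+1) - n(n+1)] a_k = (k - 2)(k + 3) a_k. The right side vanishes at k = 2, so the series with the parity of 2 terminates at degree 2.
Standard normalization (P_n(1) = 1): leading coefficient (2n)!/(2^n (n!)^2) = 24/(4*4) = 3/2, so a_2 = 3/2. Work downward with a_k = (k+1)(k+2) a_{k+2} / ((k - 2)(k + 3)):
  a_0 = (1)(2)(3/2) / ((0 - 2)(0 + 3)) = 3/(-6) = -1/2
Hence P_2(x) = 3 x^2/2 - 1/2.

P_2(x); series = 3 x^2/2 - 1/2


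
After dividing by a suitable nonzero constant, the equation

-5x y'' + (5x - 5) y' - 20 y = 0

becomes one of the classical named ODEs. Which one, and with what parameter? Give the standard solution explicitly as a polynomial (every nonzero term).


All three coefficients share the factor -5; dividing through by -5 gives  x y'' + (1 - x) y' + 4 y = 0.
This matches the Laguerre equation x y'' + (1 - x) y' + n y = 0 with n = 4; the polynomial solution is L_4(x).
With y = sum_k a_k x^k, matching x^k gives (k+1)k a_{k+1} + (k+1) a_{k+1} - k a_k + n a_k = 0, i.e. (k+1)^2 a_{k+1} = (k - n) a_k = (k - 4) a_k. The right side vanishes at k = 4, so the series terminates at degree 4.
Standard normalization L_n(0) = 1 gives a_0 = 1. Work upward with a_{k+1} = (k - 4) a_k / (k+1)^2:
  a_1 = (0 - 4)(1) / 1^2 = -4/1 = -4
  a_2 = (1 - 4)(-4) / 2^2 = 12/4 = 3
  a_3 = (2 - 4)(3) / 3^2 = -6/9 = -2/3
  a_4 = (3 - 4)(-2/3) / 4^2 = (2/3)/16 = 1/24
Hence L_4(x) = x^4/24 - 2 x^3/3 + 3 x^2 - 4 x + 1.

L_4(x); series = x^4/24 - 2 x^3/3 + 3 x^2 - 4 x + 1


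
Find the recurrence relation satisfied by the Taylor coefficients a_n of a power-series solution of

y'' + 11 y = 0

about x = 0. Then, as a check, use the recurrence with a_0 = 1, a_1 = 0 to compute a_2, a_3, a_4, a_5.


Substitute y = sum_n a_n x^n into y'' + (const) y = 0.
y''(x) = sum_{n>=0} (n+2)(n+1) a_{n+2} x^n.
The ODE becomes sum_n [(n+2)(n+1) a_{n+2} + 11 a_n] x^n = 0.
Setting each coefficient to zero gives the recurrence:
  (n+2)(n+1) a_{n+2} + 11 a_n = 0,
  a_{n+2} = -11 / ((n+1)(n+2)) a_n.

Check with a_0 = 1, a_1 = 0 (apply the recurrence for n = 0, 1, 2, 3): a_0 = 1, a_1 = 0, a_2 = -11/2, a_3 = 0, a_4 = 121/24, a_5 = 0.

a_{n+2} = -11/((n+1)(n+2)) * a_n; check: a_0 = 1, a_1 = 0, a_2 = -11/2, a_3 = 0, a_4 = 121/24, a_5 = 0


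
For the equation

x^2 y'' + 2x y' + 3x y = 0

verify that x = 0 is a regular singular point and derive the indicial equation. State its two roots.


Divide by x^2 to reach normal form y'' + P_1(x) y' + P_2(x) y = 0 with P_1(x) = 2/x and P_2(x) = 3/x.
x = 0 is a singular point because the y'-coefficient 2/x has a pole at x = 0 and the y-coefficient 3/x has a pole at x = 0.
It is a regular singular point because x P_1(x) = p(x) = 2 and x^2 P_2(x) = q(x) = 3x are polynomials, hence analytic at x = 0.
p(0) = 2,  q(0) = 0.
Indicial equation: r(r-1) + p(0) r + q(0) = 0, i.e. r^2 + (p(0) - 1) r + q(0) = 0, i.e. r^2 + 1 r = 0.
Discriminant: (1)^2 - 4(0) = 1, so r = (-1 ± 1)/2.
Solving: r_1 = 0, r_2 = -1.

indicial: r^2 + 1 r = 0; roots r_1 = 0, r_2 = -1


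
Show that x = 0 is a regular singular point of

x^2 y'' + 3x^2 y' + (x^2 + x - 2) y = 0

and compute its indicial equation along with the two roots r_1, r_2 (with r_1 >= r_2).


Divide by x^2 to reach normal form y'' + P_1(x) y' + P_2(x) y = 0 with P_1(x) = 3 and P_2(x) = 1 + 1/x - 2/x^2.
x = 0 is a singular point because the y-coefficient 1 + 1/x - 2/x^2 has a pole at x = 0.
It is a regular singular point because x P_1(x) = p(x) = 3x and x^2 P_2(x) = q(x) = x^2 + x - 2 are polynomials, hence analytic at x = 0.
p(0) = 0,  q(0) = -2.
Indicial equation: r(r-1) + p(0) r + q(0) = 0, i.e. r^2 + (p(0) - 1) r + q(0) = 0, i.e. r^2 - 1 r - 2 = 0.
Discriminant: (-1)^2 - 4(-2) = 9, so r = (1 ± 3)/2.
Solving: r_1 = 2, r_2 = -1.

indicial: r^2 - 1 r - 2 = 0; roots r_1 = 2, r_2 = -1


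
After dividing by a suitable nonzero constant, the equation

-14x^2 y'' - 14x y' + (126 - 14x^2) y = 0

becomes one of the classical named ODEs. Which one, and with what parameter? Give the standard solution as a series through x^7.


All three coefficients share the factor -14; dividing through by -14 gives  x^2 y'' + x y' + (x^2 - 9) y = 0.
This matches the Bessel equation x^2 y'' + x y' + (x^2 - nu^2) y = 0 with nu^2 = 9, so nu = 3; the solution bounded at x = 0 is J_3(x).
Frobenius at x = 0: indicial roots ±nu; for r = nu the recurrence k(k + 2nu) c_k = -c_{k-2} gives the standard series J_nu(x) = sum_{k>=0} (-1)^k / (k! (k+nu)!) (x/2)^(2k+nu). Evaluate the first 3 terms:
  k = 0: (-1)^0 / (0! * 3! * 2^3) x^3 = 1/(1*6*8) x^3 = (1/48) x^3
  k = 1: (-1)^1 / (1! * 4! * 2^5) x^5 = -1/(1*24*32) x^5 = (-1/768) x^5
  k = 2: (-1)^2 / (2! * 5! * 2^7) x^7 = 1/(2*120*128) x^7 = (1/30720) x^7
Hence J_3(x) = x^7/30720 - x^5/768 + x^3/48 + ....

J_3(x); series = x^7/30720 - x^5/768 + x^3/48


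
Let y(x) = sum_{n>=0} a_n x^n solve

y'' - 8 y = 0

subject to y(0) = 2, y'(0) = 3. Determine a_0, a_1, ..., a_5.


Ansatz: y(x) = sum_{n>=0} a_n x^n, so y'(x) = sum_{n>=1} n a_n x^(n-1) and y''(x) = sum_{n>=2} n(n-1) a_n x^(n-2).
Substitute into P(x) y'' + Q(x) y' + R(x) y = 0 with P(x) = 1, Q(x) = 0, R(x) = -8, and match powers of x.
Initial conditions: a_0 = 2, a_1 = 3.
Setting the coefficient of each power of x to zero and solving order by order (substituting the coefficients already found):
  x^0: 2 a_2 - 8 a_0 = 0  ->  2 a_2 = 8 a_0 = 16  ->  a_2 = 8
  x^1: 6 a_3 - 8 a_1 = 0  ->  6 a_3 = 8 a_1 = 24  ->  a_3 = 4
  x^2: 12 a_4 - 8 a_2 = 0  ->  12 a_4 = 8 a_2 = 64  ->  a_4 = 16/3
  x^3: 20 a_5 - 8 a_3 = 0  ->  20 a_5 = 8 a_3 = 32  ->  a_5 = 8/5
Truncated series: y(x) = 2 + 3 x + 8 x^2 + 4 x^3 + (16/3) x^4 + (8/5) x^5 + O(x^6).

a_0 = 2; a_1 = 3; a_2 = 8; a_3 = 4; a_4 = 16/3; a_5 = 8/5


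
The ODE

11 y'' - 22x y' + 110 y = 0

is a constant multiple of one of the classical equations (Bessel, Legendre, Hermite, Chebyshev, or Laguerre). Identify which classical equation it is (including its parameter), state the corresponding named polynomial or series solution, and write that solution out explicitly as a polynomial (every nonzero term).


All three coefficients share the factor 11; dividing through by 11 gives  y'' - 2x y' + 10 y = 0.
This matches the Hermite equation y'' - 2x y' + 2n y = 0 with 2n = 10, so n = 5; the polynomial solution is H_5(x).
With y = sum_k a_k x^k, matching x^k gives (k+2)(k+1) a_{k+2} = 2(k - n) a_k = 2(k - 5) a_k. The right side vanishes at k = 5, so the series with the parity of 5 terminates at degree 5.
Standard normalization: leading coefficient of H_n is 2^n, so a_5 = 2^5 = 32. Work downward with a_k = (k+1)(k+2) a_{k+2} / (2(k - n)):
  a_3 = (4)(5)(32) / (2(3 - 5)) = 640/(-4) = -160
  a_1 = (2)(3)(-160) / (2(1 - 5)) = -960/(-8) = 120
Hence H_5(x) = 32 x^5 - 160 x^3 + 120 x.

H_5(x); series = 32 x^5 - 160 x^3 + 120 x


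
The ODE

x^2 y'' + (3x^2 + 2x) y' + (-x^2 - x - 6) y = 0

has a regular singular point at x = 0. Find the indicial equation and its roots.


Divide by x^2 to reach normal form y'' + P_1(x) y' + P_2(x) y = 0 with P_1(x) = 3 + 2/x and P_2(x) = -1 - 1/x - 6/x^2.
x = 0 is a singular point because the y'-coefficient 3 + 2/x has a pole at x = 0 and the y-coefficient -1 - 1/x - 6/x^2 has a pole at x = 0.
It is a regular singular point because x P_1(x) = p(x) = 3x + 2 and x^2 P_2(x) = q(x) = -x^2 - x - 6 are polynomials, hence analytic at x = 0.
p(0) = 2,  q(0) = -6.
Indicial equation: r(r-1) + p(0) r + q(0) = 0, i.e. r^2 + (p(0) - 1) r + q(0) = 0, i.e. r^2 + 1 r - 6 = 0.
Discriminant: (1)^2 - 4(-6) = 25, so r = (-1 ± 5)/2.
Solving: r_1 = 2, r_2 = -3.

indicial: r^2 + 1 r - 6 = 0; roots r_1 = 2, r_2 = -3


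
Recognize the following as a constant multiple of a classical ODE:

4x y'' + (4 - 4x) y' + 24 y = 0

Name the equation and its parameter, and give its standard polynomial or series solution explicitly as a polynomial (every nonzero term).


All three coefficients share the factor 4; dividing through by 4 gives  x y'' + (1 - x) y' + 6 y = 0.
This matches the Laguerre equation x y'' + (1 - x) y' + n y = 0 with n = 6; the polynomial solution is L_6(x).
With y = sum_k a_k x^k, matching x^k gives (k+1)k a_{k+1} + (k+1) a_{k+1} - k a_k + n a_k = 0, i.e. (k+1)^2 a_{k+1} = (k - n) a_k = (k - 6) a_k. The right side vanishes at k = 6, so the series terminates at degree 6.
Standard normalization L_n(0) = 1 gives a_0 = 1. Work upward with a_{k+1} = (k - 6) a_k / (k+1)^2:
  a_1 = (0 - 6)(1) / 1^2 = -6/1 = -6
  a_2 = (1 - 6)(-6) / 2^2 = 30/4 = 15/2
  a_3 = (2 - 6)(15/2) / 3^2 = -30/9 = -10/3
  a_4 = (3 - 6)(-10/3) / 4^2 = 10/16 = 5/8
  a_5 = (4 - 6)(5/8) / 5^2 = (-5/4)/25 = -1/20
  a_6 = (5 - 6)(-1/20) / 6^2 = (1/20)/36 = 1/720
Hence L_6(x) = x^6/720 - x^5/20 + 5 x^4/8 - 10 x^3/3 + 15 x^2/2 - 6 x + 1.

L_6(x); series = x^6/720 - x^5/20 + 5 x^4/8 - 10 x^3/3 + 15 x^2/2 - 6 x + 1


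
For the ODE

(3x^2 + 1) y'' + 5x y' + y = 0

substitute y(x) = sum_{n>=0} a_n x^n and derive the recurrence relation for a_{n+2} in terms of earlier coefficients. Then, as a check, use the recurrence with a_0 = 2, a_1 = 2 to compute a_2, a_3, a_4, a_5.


Substitute y = sum_n a_n x^n.
(1 + 3 x^2) y'' contributes (n+2)(n+1) a_{n+2} + 3 n(n-1) a_n at x^n.
5 x y'(x) contributes 5 n a_n at x^n.
y(x) contributes 1 a_n at x^n.
Matching x^n: (n+2)(n+1) a_{n+2} + (3 n(n-1) + 5 n + 1) a_n = 0.
Thus a_{n+2} = (-3 n(n-1) - 5 n - 1) / ((n+1)(n+2)) * a_n.

Check with a_0 = 2, a_1 = 2 (apply the recurrence for n = 0, 1, 2, 3): a_0 = 2, a_1 = 2, a_2 = -1, a_3 = -2, a_4 = 17/12, a_5 = 17/5.

a_(n+2) = (-3 n(n-1) - 5 n - 1) / ((n+1)(n+2)) * a_n; check: a_0 = 2, a_1 = 2, a_2 = -1, a_3 = -2, a_4 = 17/12, a_5 = 17/5


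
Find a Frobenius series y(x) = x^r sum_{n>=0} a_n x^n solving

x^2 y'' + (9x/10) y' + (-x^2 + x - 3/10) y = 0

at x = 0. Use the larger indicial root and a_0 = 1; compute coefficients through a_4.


Write in Frobenius form y'' + (p(x)/x) y' + (q(x)/x^2) y = 0:
  p(x) = 9/10,  q(x) = -x^2 + x - 3/10.
Indicial equation: r(r-1) + (9/10) r + (-3/10) = 0 -> roots r_1 = 3/5, r_2 = -1/2.
Take r = r_1 = 3/5. Let y(x) = x^r sum_{n>=0} a_n x^n with a_0 = 1.
Substitute y = x^r sum a_n x^n and match x^{r+n}. The recurrence is
  D(n) a_n + 1 a_{n-1} - 1 a_{n-2} = 0,  where D(n) = (r+n)(r+n-1) + (9/10)(r+n) + (-3/10).
  a_n = [-1 a_{n-1} + 1 a_{n-2}] / D(n).
Since the indicial polynomial factors as (r - r_1)(r - r_2), D(n) = (r_1 + n - r_1)(r_1 + n - r_2) = n(n + 11/10).
Evaluating step by step (a_0 = 1):
  n = 1: D(1) = 1(1 + 11/10) = 21/10; numerator = -1(1) = -1; a_1 = (-1)/(21/10) = -10/21
  n = 2: D(2) = 2(2 + 11/10) = 31/5; numerator = -1(-10/21) + 1(1) = 31/21; a_2 = (31/21)/(31/5) = 5/21
  n = 3: D(3) = 3(3 + 11/10) = 123/10; numerator = -1(5/21) + 1(-10/21) = -5/7; a_3 = (-5/7)/(123/10) = -50/861
  n = 4: D(4) = 4(4 + 11/10) = 102/5; numerator = -1(-50/861) + 1(5/21) = 85/287; a_4 = (85/287)/(102/5) = 25/1722

r = 3/5; a_0 = 1; a_1 = -10/21; a_2 = 5/21; a_3 = -50/861; a_4 = 25/1722


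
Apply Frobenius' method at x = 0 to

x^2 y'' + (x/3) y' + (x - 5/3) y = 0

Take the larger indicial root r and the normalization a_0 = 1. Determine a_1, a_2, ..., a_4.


Write in Frobenius form y'' + (p(x)/x) y' + (q(x)/x^2) y = 0:
  p(x) = 1/3,  q(x) = x - 5/3.
Indicial equation: r(r-1) + (1/3) r + (-5/3) = 0 -> roots r_1 = 5/3, r_2 = -1.
Take r = r_1 = 5/3. Let y(x) = x^r sum_{n>=0} a_n x^n with a_0 = 1.
Substitute y = x^r sum a_n x^n and match x^{r+n}. The recurrence is
  D(n) a_n + 1 a_{n-1} = 0,  where D(n) = (r+n)(r+n-1) + (1/3)(r+n) + (-5/3).
  a_n = -1 / D(n) * a_{n-1}.
Since the indicial polynomial factors as (r - r_1)(r - r_2), D(n) = (r_1 + n - r_1)(r_1 + n - r_2) = n(n + 8/3).
Evaluating step by step (a_0 = 1):
  n = 1: D(1) = 1(1 + 8/3) = 11/3; numerator = -1(1) = -1; a_1 = (-1)/(11/3) = -3/11
  n = 2: D(2) = 2(2 + 8/3) = 28/3; numerator = -1(-3/11) = 3/11; a_2 = (3/11)/(28/3) = 9/308
  n = 3: D(3) = 3(3 + 8/3) = 17; numerator = -1(9/308) = -9/308; a_3 = (-9/308)/(17) = -9/5236
  n = 4: D(4) = 4(4 + 8/3) = 80/3; numerator = -1(-9/5236) = 9/5236; a_4 = (9/5236)/(80/3) = 27/418880

r = 5/3; a_0 = 1; a_1 = -3/11; a_2 = 9/308; a_3 = -9/5236; a_4 = 27/418880


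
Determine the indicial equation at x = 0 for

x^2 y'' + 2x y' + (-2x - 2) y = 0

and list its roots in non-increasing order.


Divide by x^2 to reach normal form y'' + P_1(x) y' + P_2(x) y = 0 with P_1(x) = 2/x and P_2(x) = -2/x - 2/x^2.
x = 0 is a singular point because the y'-coefficient 2/x has a pole at x = 0 and the y-coefficient -2/x - 2/x^2 has a pole at x = 0.
It is a regular singular point because x P_1(x) = p(x) = 2 and x^2 P_2(x) = q(x) = -2x - 2 are polynomials, hence analytic at x = 0.
p(0) = 2,  q(0) = -2.
Indicial equation: r(r-1) + p(0) r + q(0) = 0, i.e. r^2 + (p(0) - 1) r + q(0) = 0, i.e. r^2 + 1 r - 2 = 0.
Discriminant: (1)^2 - 4(-2) = 9, so r = (-1 ± 3)/2.
Solving: r_1 = 1, r_2 = -2.

indicial: r^2 + 1 r - 2 = 0; roots r_1 = 1, r_2 = -2


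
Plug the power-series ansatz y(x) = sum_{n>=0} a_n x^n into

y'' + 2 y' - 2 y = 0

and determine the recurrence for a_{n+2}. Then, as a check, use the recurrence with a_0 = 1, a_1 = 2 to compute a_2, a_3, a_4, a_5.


Substitute y = sum_n a_n x^n.
y''(x) has coefficient (n+2)(n+1) a_{n+2} at x^n;
2 y'(x) has coefficient 2 (n+1) a_{n+1} at x^n;
-2 y(x) has coefficient -2 a_n at x^n.
Matching x^n: (n+2)(n+1) a_{n+2} + 2 (n+1) a_{n+1} - 2 a_n = 0.
Thus a_{n+2} = [-2 (n+1) a_{n+1} + 2 a_n] / ((n+1)(n+2)).

Check with a_0 = 1, a_1 = 2 (apply the recurrence for n = 0, 1, 2, 3): a_0 = 1, a_1 = 2, a_2 = -1, a_3 = 4/3, a_4 = -5/6, a_5 = 7/15.

a_(n+2) = [-2 (n+1) a_(n+1) + 2 a_n] / ((n+1)(n+2)); check: a_0 = 1, a_1 = 2, a_2 = -1, a_3 = 4/3, a_4 = -5/6, a_5 = 7/15


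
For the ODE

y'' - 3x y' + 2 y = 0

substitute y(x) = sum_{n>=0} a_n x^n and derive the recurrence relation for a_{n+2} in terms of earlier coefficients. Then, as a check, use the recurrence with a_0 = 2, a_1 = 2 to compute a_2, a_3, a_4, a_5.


Substitute y = sum_n a_n x^n.
y''(x) has coefficient (n+2)(n+1) a_{n+2} at x^n;
-3 x y'(x) has coefficient -3 n a_n at x^n (shift);
2 y(x) has coefficient 2 a_n at x^n.
Matching x^n: (n+2)(n+1) a_{n+2} + (-3n + 2) a_n = 0.
Thus a_{n+2} = (3n - 2) / ((n+1)(n+2)) * a_n.

Check with a_0 = 2, a_1 = 2 (apply the recurrence for n = 0, 1, 2, 3): a_0 = 2, a_1 = 2, a_2 = -2, a_3 = 1/3, a_4 = -2/3, a_5 = 7/60.

a_(n+2) = (3n - 2) / ((n+1)(n+2)) * a_n; check: a_0 = 2, a_1 = 2, a_2 = -2, a_3 = 1/3, a_4 = -2/3, a_5 = 7/60


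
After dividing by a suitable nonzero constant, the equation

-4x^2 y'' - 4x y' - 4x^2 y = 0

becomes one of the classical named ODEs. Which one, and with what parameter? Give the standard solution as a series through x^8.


All three coefficients share the factor -4; dividing through by -4 gives  x^2 y'' + x y' + x^2 y = 0.
This matches the Bessel equation x^2 y'' + x y' + (x^2 - nu^2) y = 0 with nu^2 = 0, so nu = 0; the solution bounded at x = 0 is J_0(x).
Frobenius at x = 0: indicial roots ±nu; for r = nu the recurrence k(k + 2nu) c_k = -c_{k-2} gives the standard series J_nu(x) = sum_{k>=0} (-1)^k / (k! (k+nu)!) (x/2)^(2k+nu). Evaluate the first 5 terms:
  k = 0: (-1)^0 / (0! * 0! * 2^0) x^0 = 1/(1*1*1) x^0 = (1) x^0
  k = 1: (-1)^1 / (1! * 1! * 2^2) x^2 = -1/(1*1*4) x^2 = (-1/4) x^2
  k = 2: (-1)^2 / (2! * 2! * 2^4) x^4 = 1/(2*2*16) x^4 = (1/64) x^4
  k = 3: (-1)^3 / (3! * 3! * 2^6) x^6 = -1/(6*6*64) x^6 = (-1/2304) x^6
  k = 4: (-1)^4 / (4! * 4! * 2^8) x^8 = 1/(24*24*256) x^8 = (1/147456) x^8
Hence J_0(x) = x^8/147456 - x^6/2304 + x^4/64 - x^2/4 + 1 + ....

J_0(x); series = x^8/147456 - x^6/2304 + x^4/64 - x^2/4 + 1


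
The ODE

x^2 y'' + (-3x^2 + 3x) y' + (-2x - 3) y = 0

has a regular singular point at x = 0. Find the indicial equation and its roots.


Divide by x^2 to reach normal form y'' + P_1(x) y' + P_2(x) y = 0 with P_1(x) = -3 + 3/x and P_2(x) = -2/x - 3/x^2.
x = 0 is a singular point because the y'-coefficient -3 + 3/x has a pole at x = 0 and the y-coefficient -2/x - 3/x^2 has a pole at x = 0.
It is a regular singular point because x P_1(x) = p(x) = 3 - 3x and x^2 P_2(x) = q(x) = -2x - 3 are polynomials, hence analytic at x = 0.
p(0) = 3,  q(0) = -3.
Indicial equation: r(r-1) + p(0) r + q(0) = 0, i.e. r^2 + (p(0) - 1) r + q(0) = 0, i.e. r^2 + 2 r - 3 = 0.
Discriminant: (2)^2 - 4(-3) = 16, so r = (-2 ± 4)/2.
Solving: r_1 = 1, r_2 = -3.

indicial: r^2 + 2 r - 3 = 0; roots r_1 = 1, r_2 = -3


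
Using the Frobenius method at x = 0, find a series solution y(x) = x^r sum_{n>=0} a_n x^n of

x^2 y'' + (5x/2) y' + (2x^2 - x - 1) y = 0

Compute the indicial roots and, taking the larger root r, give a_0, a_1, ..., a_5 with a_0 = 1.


Write in Frobenius form y'' + (p(x)/x) y' + (q(x)/x^2) y = 0:
  p(x) = 5/2,  q(x) = 2x^2 - x - 1.
Indicial equation: r(r-1) + (5/2) r + (-1) = 0 -> roots r_1 = 1/2, r_2 = -2.
Take r = r_1 = 1/2. Let y(x) = x^r sum_{n>=0} a_n x^n with a_0 = 1.
Substitute y = x^r sum a_n x^n and match x^{r+n}. The recurrence is
  D(n) a_n - 1 a_{n-1} + 2 a_{n-2} = 0,  where D(n) = (r+n)(r+n-1) + (5/2)(r+n) + (-1).
  a_n = [1 a_{n-1} - 2 a_{n-2}] / D(n).
Since the indicial polynomial factors as (r - r_1)(r - r_2), D(n) = (r_1 + n - r_1)(r_1 + n - r_2) = n(n + 5/2).
Evaluating step by step (a_0 = 1):
  n = 1: D(1) = 1(1 + 5/2) = 7/2; numerator = 1(1) = 1; a_1 = (1)/(7/2) = 2/7
  n = 2: D(2) = 2(2 + 5/2) = 9; numerator = 1(2/7) - 2(1) = -12/7; a_2 = (-12/7)/(9) = -4/21
  n = 3: D(3) = 3(3 + 5/2) = 33/2; numerator = 1(-4/21) - 2(2/7) = -16/21; a_3 = (-16/21)/(33/2) = -32/693
  n = 4: D(4) = 4(4 + 5/2) = 26; numerator = 1(-32/693) - 2(-4/21) = 232/693; a_4 = (232/693)/(26) = 116/9009
  n = 5: D(5) = 5(5 + 5/2) = 75/2; numerator = 1(116/9009) - 2(-32/693) = 316/3003; a_5 = (316/3003)/(75/2) = 632/225225

r = 1/2; a_0 = 1; a_1 = 2/7; a_2 = -4/21; a_3 = -32/693; a_4 = 116/9009; a_5 = 632/225225


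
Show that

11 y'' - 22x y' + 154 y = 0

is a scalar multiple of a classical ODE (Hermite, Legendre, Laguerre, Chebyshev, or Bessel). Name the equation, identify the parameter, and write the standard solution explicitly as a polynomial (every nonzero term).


All three coefficients share the factor 11; dividing through by 11 gives  y'' - 2x y' + 14 y = 0.
This matches the Hermite equation y'' - 2x y' + 2n y = 0 with 2n = 14, so n = 7; the polynomial solution is H_7(x).
With y = sum_k a_k x^k, matching x^k gives (k+2)(k+1) a_{k+2} = 2(k - n) a_k = 2(k - 7) a_k. The right side vanishes at k = 7, so the series with the parity of 7 terminates at degree 7.
Standard normalization: leading coefficient of H_n is 2^n, so a_7 = 2^7 = 128. Work downward with a_k = (k+1)(k+2) a_{k+2} / (2(k - n)):
  a_5 = (6)(7)(128) / (2(5 - 7)) = 5376/(-4) = -1344
  a_3 = (4)(5)(-1344) / (2(3 - 7)) = -26880/(-8) = 3360
  a_1 = (2)(3)(3360) / (2(1 - 7)) = 20160/(-12) = -1680
Hence H_7(x) = 128 x^7 - 1344 x^5 + 3360 x^3 - 1680 x.

H_7(x); series = 128 x^7 - 1344 x^5 + 3360 x^3 - 1680 x


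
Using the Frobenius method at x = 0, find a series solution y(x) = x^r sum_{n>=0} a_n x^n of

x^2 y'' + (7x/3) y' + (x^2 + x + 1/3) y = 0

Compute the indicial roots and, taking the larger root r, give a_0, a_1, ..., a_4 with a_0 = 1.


Write in Frobenius form y'' + (p(x)/x) y' + (q(x)/x^2) y = 0:
  p(x) = 7/3,  q(x) = x^2 + x + 1/3.
Indicial equation: r(r-1) + (7/3) r + (1/3) = 0 -> roots r_1 = -1/3, r_2 = -1.
Take r = r_1 = -1/3. Let y(x) = x^r sum_{n>=0} a_n x^n with a_0 = 1.
Substitute y = x^r sum a_n x^n and match x^{r+n}. The recurrence is
  D(n) a_n + 1 a_{n-1} + 1 a_{n-2} = 0,  where D(n) = (r+n)(r+n-1) + (7/3)(r+n) + (1/3).
  a_n = [-1 a_{n-1} - 1 a_{n-2}] / D(n).
Since the indicial polynomial factors as (r - r_1)(r - r_2), D(n) = (r_1 + n - r_1)(r_1 + n - r_2) = n(n + 2/3).
Evaluating step by step (a_0 = 1):
  n = 1: D(1) = 1(1 + 2/3) = 5/3; numerator = -1(1) = -1; a_1 = (-1)/(5/3) = -3/5
  n = 2: D(2) = 2(2 + 2/3) = 16/3; numerator = -1(-3/5) - 1(1) = -2/5; a_2 = (-2/5)/(16/3) = -3/40
  n = 3: D(3) = 3(3 + 2/3) = 11; numerator = -1(-3/40) - 1(-3/5) = 27/40; a_3 = (27/40)/(11) = 27/440
  n = 4: D(4) = 4(4 + 2/3) = 56/3; numerator = -1(27/440) - 1(-3/40) = 3/220; a_4 = (3/220)/(56/3) = 9/12320

r = -1/3; a_0 = 1; a_1 = -3/5; a_2 = -3/40; a_3 = 27/440; a_4 = 9/12320


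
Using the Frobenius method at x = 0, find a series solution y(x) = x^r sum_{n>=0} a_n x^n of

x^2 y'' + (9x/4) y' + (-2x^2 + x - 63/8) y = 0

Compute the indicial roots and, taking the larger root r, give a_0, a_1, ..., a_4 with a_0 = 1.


Write in Frobenius form y'' + (p(x)/x) y' + (q(x)/x^2) y = 0:
  p(x) = 9/4,  q(x) = -2x^2 + x - 63/8.
Indicial equation: r(r-1) + (9/4) r + (-63/8) = 0 -> roots r_1 = 9/4, r_2 = -7/2.
Take r = r_1 = 9/4. Let y(x) = x^r sum_{n>=0} a_n x^n with a_0 = 1.
Substitute y = x^r sum a_n x^n and match x^{r+n}. The recurrence is
  D(n) a_n + 1 a_{n-1} - 2 a_{n-2} = 0,  where D(n) = (r+n)(r+n-1) + (9/4)(r+n) + (-63/8).
  a_n = [-1 a_{n-1} + 2 a_{n-2}] / D(n).
Since the indicial polynomial factors as (r - r_1)(r - r_2), D(n) = (r_1 + n - r_1)(r_1 + n - r_2) = n(n + 23/4).
Evaluating step by step (a_0 = 1):
  n = 1: D(1) = 1(1 + 23/4) = 27/4; numerator = -1(1) = -1; a_1 = (-1)/(27/4) = -4/27
  n = 2: D(2) = 2(2 + 23/4) = 31/2; numerator = -1(-4/27) + 2(1) = 58/27; a_2 = (58/27)/(31/2) = 116/837
  n = 3: D(3) = 3(3 + 23/4) = 105/4; numerator = -1(116/837) + 2(-4/27) = -364/837; a_3 = (-364/837)/(105/4) = -208/12555
  n = 4: D(4) = 4(4 + 23/4) = 39; numerator = -1(-208/12555) + 2(116/837) = 3688/12555; a_4 = (3688/12555)/(39) = 3688/489645

r = 9/4; a_0 = 1; a_1 = -4/27; a_2 = 116/837; a_3 = -208/12555; a_4 = 3688/489645


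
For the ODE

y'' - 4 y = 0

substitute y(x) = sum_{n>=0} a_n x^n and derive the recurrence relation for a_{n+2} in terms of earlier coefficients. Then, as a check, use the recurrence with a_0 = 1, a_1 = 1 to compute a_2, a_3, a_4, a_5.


Substitute y = sum_n a_n x^n into y'' + (const) y = 0.
y''(x) = sum_{n>=0} (n+2)(n+1) a_{n+2} x^n.
The ODE becomes sum_n [(n+2)(n+1) a_{n+2} - 4 a_n] x^n = 0.
Setting each coefficient to zero gives the recurrence:
  (n+2)(n+1) a_{n+2} - 4 a_n = 0,
  a_{n+2} = 4 / ((n+1)(n+2)) a_n.

Check with a_0 = 1, a_1 = 1 (apply the recurrence for n = 0, 1, 2, 3): a_0 = 1, a_1 = 1, a_2 = 2, a_3 = 2/3, a_4 = 2/3, a_5 = 2/15.

a_{n+2} = 4/((n+1)(n+2)) * a_n; check: a_0 = 1, a_1 = 1, a_2 = 2, a_3 = 2/3, a_4 = 2/3, a_5 = 2/15


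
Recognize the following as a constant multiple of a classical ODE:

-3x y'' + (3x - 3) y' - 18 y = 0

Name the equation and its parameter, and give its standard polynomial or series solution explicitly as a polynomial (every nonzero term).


All three coefficients share the factor -3; dividing through by -3 gives  x y'' + (1 - x) y' + 6 y = 0.
This matches the Laguerre equation x y'' + (1 - x) y' + n y = 0 with n = 6; the polynomial solution is L_6(x).
With y = sum_k a_k x^k, matching x^k gives (k+1)k a_{k+1} + (k+1) a_{k+1} - k a_k + n a_k = 0, i.e. (k+1)^2 a_{k+1} = (k - n) a_k = (k - 6) a_k. The right side vanishes at k = 6, so the series terminates at degree 6.
Standard normalization L_n(0) = 1 gives a_0 = 1. Work upward with a_{k+1} = (k - 6) a_k / (k+1)^2:
  a_1 = (0 - 6)(1) / 1^2 = -6/1 = -6
  a_2 = (1 - 6)(-6) / 2^2 = 30/4 = 15/2
  a_3 = (2 - 6)(15/2) / 3^2 = -30/9 = -10/3
  a_4 = (3 - 6)(-10/3) / 4^2 = 10/16 = 5/8
  a_5 = (4 - 6)(5/8) / 5^2 = (-5/4)/25 = -1/20
  a_6 = (5 - 6)(-1/20) / 6^2 = (1/20)/36 = 1/720
Hence L_6(x) = x^6/720 - x^5/20 + 5 x^4/8 - 10 x^3/3 + 15 x^2/2 - 6 x + 1.

L_6(x); series = x^6/720 - x^5/20 + 5 x^4/8 - 10 x^3/3 + 15 x^2/2 - 6 x + 1


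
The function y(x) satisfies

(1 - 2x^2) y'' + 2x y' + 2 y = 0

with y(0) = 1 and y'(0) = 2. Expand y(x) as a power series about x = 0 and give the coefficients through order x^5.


Ansatz: y(x) = sum_{n>=0} a_n x^n, so y'(x) = sum_{n>=1} n a_n x^(n-1) and y''(x) = sum_{n>=2} n(n-1) a_n x^(n-2).
Substitute into P(x) y'' + Q(x) y' + R(x) y = 0 with P(x) = 1 - 2x^2, Q(x) = 2x, R(x) = 2, and match powers of x.
Initial conditions: a_0 = 1, a_1 = 2.
Setting the coefficient of each power of x to zero and solving order by order (substituting the coefficients already found):
  x^0: 2 a_2 + 2 a_0 = 0  ->  2 a_2 = -2 a_0 = -2  ->  a_2 = -1
  x^1: 6 a_3 + 4 a_1 = 0  ->  6 a_3 = -4 a_1 = -8  ->  a_3 = -4/3
  x^2: 12 a_4 + 2 a_2 = 0  ->  12 a_4 = -2 a_2 = 2  ->  a_4 = 1/6
  x^3: 20 a_5 - 4 a_3 = 0  ->  20 a_5 = 4 a_3 = -16/3  ->  a_5 = -4/15
Truncated series: y(x) = 1 + 2 x - x^2 - (4/3) x^3 + (1/6) x^4 - (4/15) x^5 + O(x^6).

a_0 = 1; a_1 = 2; a_2 = -1; a_3 = -4/3; a_4 = 1/6; a_5 = -4/15


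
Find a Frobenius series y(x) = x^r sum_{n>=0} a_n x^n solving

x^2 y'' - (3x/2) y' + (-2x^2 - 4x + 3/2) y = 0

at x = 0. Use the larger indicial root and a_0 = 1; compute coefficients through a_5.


Write in Frobenius form y'' + (p(x)/x) y' + (q(x)/x^2) y = 0:
  p(x) = -3/2,  q(x) = -2x^2 - 4x + 3/2.
Indicial equation: r(r-1) + (-3/2) r + (3/2) = 0 -> roots r_1 = 3/2, r_2 = 1.
Take r = r_1 = 3/2. Let y(x) = x^r sum_{n>=0} a_n x^n with a_0 = 1.
Substitute y = x^r sum a_n x^n and match x^{r+n}. The recurrence is
  D(n) a_n - 4 a_{n-1} - 2 a_{n-2} = 0,  where D(n) = (r+n)(r+n-1) + (-3/2)(r+n) + (3/2).
  a_n = [4 a_{n-1} + 2 a_{n-2}] / D(n).
Since the indicial polynomial factors as (r - r_1)(r - r_2), D(n) = (r_1 + n - r_1)(r_1 + n - r_2) = n(n + 1/2).
Evaluating step by step (a_0 = 1):
  n = 1: D(1) = 1(1 + 1/2) = 3/2; numerator = 4(1) = 4; a_1 = (4)/(3/2) = 8/3
  n = 2: D(2) = 2(2 + 1/2) = 5; numerator = 4(8/3) + 2(1) = 38/3; a_2 = (38/3)/(5) = 38/15
  n = 3: D(3) = 3(3 + 1/2) = 21/2; numerator = 4(38/15) + 2(8/3) = 232/15; a_3 = (232/15)/(21/2) = 464/315
  n = 4: D(4) = 4(4 + 1/2) = 18; numerator = 4(464/315) + 2(38/15) = 3452/315; a_4 = (3452/315)/(18) = 1726/2835
  n = 5: D(5) = 5(5 + 1/2) = 55/2; numerator = 4(1726/2835) + 2(464/315) = 15256/2835; a_5 = (15256/2835)/(55/2) = 30512/155925

r = 3/2; a_0 = 1; a_1 = 8/3; a_2 = 38/15; a_3 = 464/315; a_4 = 1726/2835; a_5 = 30512/155925


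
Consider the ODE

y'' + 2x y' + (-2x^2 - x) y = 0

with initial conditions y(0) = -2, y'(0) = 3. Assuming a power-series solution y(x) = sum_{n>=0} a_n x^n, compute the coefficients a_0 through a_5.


Ansatz: y(x) = sum_{n>=0} a_n x^n, so y'(x) = sum_{n>=1} n a_n x^(n-1) and y''(x) = sum_{n>=2} n(n-1) a_n x^(n-2).
Substitute into P(x) y'' + Q(x) y' + R(x) y = 0 with P(x) = 1, Q(x) = 2x, R(x) = -2x^2 - x, and match powers of x.
Initial conditions: a_0 = -2, a_1 = 3.
Setting the coefficient of each power of x to zero and solving order by order (substituting the coefficients already found):
  x^0: 2 a_2 = 0  ->  a_2 = 0
  x^1: 6 a_3 + 2 a_1 - a_0 = 0  ->  6 a_3 = -2 a_1 + a_0 = -8  ->  a_3 = -4/3
  x^2: 12 a_4 + 4 a_2 - a_1 - 2 a_0 = 0  ->  12 a_4 = -4 a_2 + a_1 + 2 a_0 = -1  ->  a_4 = -1/12
  x^3: 20 a_5 + 6 a_3 - a_2 - 2 a_1 = 0  ->  20 a_5 = -6 a_3 + a_2 + 2 a_1 = 14  ->  a_5 = 7/10
Truncated series: y(x) = -2 + 3 x - (4/3) x^3 - (1/12) x^4 + (7/10) x^5 + O(x^6).

a_0 = -2; a_1 = 3; a_2 = 0; a_3 = -4/3; a_4 = -1/12; a_5 = 7/10


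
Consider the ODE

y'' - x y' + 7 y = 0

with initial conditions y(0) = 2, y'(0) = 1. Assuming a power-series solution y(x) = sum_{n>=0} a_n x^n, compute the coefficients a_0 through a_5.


Ansatz: y(x) = sum_{n>=0} a_n x^n, so y'(x) = sum_{n>=1} n a_n x^(n-1) and y''(x) = sum_{n>=2} n(n-1) a_n x^(n-2).
Substitute into P(x) y'' + Q(x) y' + R(x) y = 0 with P(x) = 1, Q(x) = -x, R(x) = 7, and match powers of x.
Initial conditions: a_0 = 2, a_1 = 1.
Setting the coefficient of each power of x to zero and solving order by order (substituting the coefficients already found):
  x^0: 2 a_2 + 7 a_0 = 0  ->  2 a_2 = -7 a_0 = -14  ->  a_2 = -7
  x^1: 6 a_3 + 6 a_1 = 0  ->  6 a_3 = -6 a_1 = -6  ->  a_3 = -1
  x^2: 12 a_4 + 5 a_2 = 0  ->  12 a_4 = -5 a_2 = 35  ->  a_4 = 35/12
  x^3: 20 a_5 + 4 a_3 = 0  ->  20 a_5 = -4 a_3 = 4  ->  a_5 = 1/5
Truncated series: y(x) = 2 + x - 7 x^2 - x^3 + (35/12) x^4 + (1/5) x^5 + O(x^6).

a_0 = 2; a_1 = 1; a_2 = -7; a_3 = -1; a_4 = 35/12; a_5 = 1/5


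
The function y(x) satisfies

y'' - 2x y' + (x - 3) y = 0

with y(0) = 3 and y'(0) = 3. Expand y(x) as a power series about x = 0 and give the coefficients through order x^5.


Ansatz: y(x) = sum_{n>=0} a_n x^n, so y'(x) = sum_{n>=1} n a_n x^(n-1) and y''(x) = sum_{n>=2} n(n-1) a_n x^(n-2).
Substitute into P(x) y'' + Q(x) y' + R(x) y = 0 with P(x) = 1, Q(x) = -2x, R(x) = x - 3, and match powers of x.
Initial conditions: a_0 = 3, a_1 = 3.
Setting the coefficient of each power of x to zero and solving order by order (substituting the coefficients already found):
  x^0: 2 a_2 - 3 a_0 = 0  ->  2 a_2 = 3 a_0 = 9  ->  a_2 = 9/2
  x^1: 6 a_3 - 5 a_1 + a_0 = 0  ->  6 a_3 = 5 a_1 - a_0 = 12  ->  a_3 = 2
  x^2: 12 a_4 - 7 a_2 + a_1 = 0  ->  12 a_4 = 7 a_2 - a_1 = 57/2  ->  a_4 = 19/8
  x^3: 20 a_5 - 9 a_3 + a_2 = 0  ->  20 a_5 = 9 a_3 - a_2 = 27/2  ->  a_5 = 27/40
Truncated series: y(x) = 3 + 3 x + (9/2) x^2 + 2 x^3 + (19/8) x^4 + (27/40) x^5 + O(x^6).

a_0 = 3; a_1 = 3; a_2 = 9/2; a_3 = 2; a_4 = 19/8; a_5 = 27/40


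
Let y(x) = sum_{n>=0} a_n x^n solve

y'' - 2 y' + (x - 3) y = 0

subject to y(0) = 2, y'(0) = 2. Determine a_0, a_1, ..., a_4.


Ansatz: y(x) = sum_{n>=0} a_n x^n, so y'(x) = sum_{n>=1} n a_n x^(n-1) and y''(x) = sum_{n>=2} n(n-1) a_n x^(n-2).
Substitute into P(x) y'' + Q(x) y' + R(x) y = 0 with P(x) = 1, Q(x) = -2, R(x) = x - 3, and match powers of x.
Initial conditions: a_0 = 2, a_1 = 2.
Setting the coefficient of each power of x to zero and solving order by order (substituting the coefficients already found):
  x^0: 2 a_2 - 2 a_1 - 3 a_0 = 0  ->  2 a_2 = 2 a_1 + 3 a_0 = 10  ->  a_2 = 5
  x^1: 6 a_3 - 4 a_2 - 3 a_1 + a_0 = 0  ->  6 a_3 = 4 a_2 + 3 a_1 - a_0 = 24  ->  a_3 = 4
  x^2: 12 a_4 - 6 a_3 - 3 a_2 + a_1 = 0  ->  12 a_4 = 6 a_3 + 3 a_2 - a_1 = 37  ->  a_4 = 37/12
Truncated series: y(x) = 2 + 2 x + 5 x^2 + 4 x^3 + (37/12) x^4 + O(x^5).

a_0 = 2; a_1 = 2; a_2 = 5; a_3 = 4; a_4 = 37/12


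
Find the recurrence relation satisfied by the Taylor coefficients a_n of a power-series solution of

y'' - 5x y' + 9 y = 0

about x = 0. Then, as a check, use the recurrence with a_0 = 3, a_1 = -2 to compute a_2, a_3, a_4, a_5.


Substitute y = sum_n a_n x^n.
y''(x) has coefficient (n+2)(n+1) a_{n+2} at x^n;
-5 x y'(x) has coefficient -5 n a_n at x^n (shift);
9 y(x) has coefficient 9 a_n at x^n.
Matching x^n: (n+2)(n+1) a_{n+2} + (-5n + 9) a_n = 0.
Thus a_{n+2} = (5n - 9) / ((n+1)(n+2)) * a_n.

Check with a_0 = 3, a_1 = -2 (apply the recurrence for n = 0, 1, 2, 3): a_0 = 3, a_1 = -2, a_2 = -27/2, a_3 = 4/3, a_4 = -9/8, a_5 = 2/5.

a_(n+2) = (5n - 9) / ((n+1)(n+2)) * a_n; check: a_0 = 3, a_1 = -2, a_2 = -27/2, a_3 = 4/3, a_4 = -9/8, a_5 = 2/5


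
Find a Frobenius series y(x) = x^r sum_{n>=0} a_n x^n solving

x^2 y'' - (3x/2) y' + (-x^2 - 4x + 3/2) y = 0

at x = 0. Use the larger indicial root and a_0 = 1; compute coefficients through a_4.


Write in Frobenius form y'' + (p(x)/x) y' + (q(x)/x^2) y = 0:
  p(x) = -3/2,  q(x) = -x^2 - 4x + 3/2.
Indicial equation: r(r-1) + (-3/2) r + (3/2) = 0 -> roots r_1 = 3/2, r_2 = 1.
Take r = r_1 = 3/2. Let y(x) = x^r sum_{n>=0} a_n x^n with a_0 = 1.
Substitute y = x^r sum a_n x^n and match x^{r+n}. The recurrence is
  D(n) a_n - 4 a_{n-1} - 1 a_{n-2} = 0,  where D(n) = (r+n)(r+n-1) + (-3/2)(r+n) + (3/2).
  a_n = [4 a_{n-1} + 1 a_{n-2}] / D(n).
Since the indicial polynomial factors as (r - r_1)(r - r_2), D(n) = (r_1 + n - r_1)(r_1 + n - r_2) = n(n + 1/2).
Evaluating step by step (a_0 = 1):
  n = 1: D(1) = 1(1 + 1/2) = 3/2; numerator = 4(1) = 4; a_1 = (4)/(3/2) = 8/3
  n = 2: D(2) = 2(2 + 1/2) = 5; numerator = 4(8/3) + 1(1) = 35/3; a_2 = (35/3)/(5) = 7/3
  n = 3: D(3) = 3(3 + 1/2) = 21/2; numerator = 4(7/3) + 1(8/3) = 12; a_3 = (12)/(21/2) = 8/7
  n = 4: D(4) = 4(4 + 1/2) = 18; numerator = 4(8/7) + 1(7/3) = 145/21; a_4 = (145/21)/(18) = 145/378

r = 3/2; a_0 = 1; a_1 = 8/3; a_2 = 7/3; a_3 = 8/7; a_4 = 145/378


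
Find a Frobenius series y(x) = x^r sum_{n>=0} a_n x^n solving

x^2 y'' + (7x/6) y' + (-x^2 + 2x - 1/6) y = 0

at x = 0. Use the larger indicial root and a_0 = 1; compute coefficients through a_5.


Write in Frobenius form y'' + (p(x)/x) y' + (q(x)/x^2) y = 0:
  p(x) = 7/6,  q(x) = -x^2 + 2x - 1/6.
Indicial equation: r(r-1) + (7/6) r + (-1/6) = 0 -> roots r_1 = 1/3, r_2 = -1/2.
Take r = r_1 = 1/3. Let y(x) = x^r sum_{n>=0} a_n x^n with a_0 = 1.
Substitute y = x^r sum a_n x^n and match x^{r+n}. The recurrence is
  D(n) a_n + 2 a_{n-1} - 1 a_{n-2} = 0,  where D(n) = (r+n)(r+n-1) + (7/6)(r+n) + (-1/6).
  a_n = [-2 a_{n-1} + 1 a_{n-2}] / D(n).
Since the indicial polynomial factors as (r - r_1)(r - r_2), D(n) = (r_1 + n - r_1)(r_1 + n - r_2) = n(n + 5/6).
Evaluating step by step (a_0 = 1):
  n = 1: D(1) = 1(1 + 5/6) = 11/6; numerator = -2(1) = -2; a_1 = (-2)/(11/6) = -12/11
  n = 2: D(2) = 2(2 + 5/6) = 17/3; numerator = -2(-12/11) + 1(1) = 35/11; a_2 = (35/11)/(17/3) = 105/187
  n = 3: D(3) = 3(3 + 5/6) = 23/2; numerator = -2(105/187) + 1(-12/11) = -414/187; a_3 = (-414/187)/(23/2) = -36/187
  n = 4: D(4) = 4(4 + 5/6) = 58/3; numerator = -2(-36/187) + 1(105/187) = 177/187; a_4 = (177/187)/(58/3) = 531/10846
  n = 5: D(5) = 5(5 + 5/6) = 175/6; numerator = -2(531/10846) + 1(-36/187) = -1575/5423; a_5 = (-1575/5423)/(175/6) = -54/5423

r = 1/3; a_0 = 1; a_1 = -12/11; a_2 = 105/187; a_3 = -36/187; a_4 = 531/10846; a_5 = -54/5423
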